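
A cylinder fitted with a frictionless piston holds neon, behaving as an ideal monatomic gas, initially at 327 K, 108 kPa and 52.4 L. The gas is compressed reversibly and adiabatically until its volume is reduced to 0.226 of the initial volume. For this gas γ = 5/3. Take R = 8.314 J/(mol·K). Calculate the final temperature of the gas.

881 K

Adiabatic: TV^(γ−1) = const ⇒ T₂ = 327×(4.42)^0.667 = 881 K; PV^γ = const ⇒ P₂ = 1290 kPa.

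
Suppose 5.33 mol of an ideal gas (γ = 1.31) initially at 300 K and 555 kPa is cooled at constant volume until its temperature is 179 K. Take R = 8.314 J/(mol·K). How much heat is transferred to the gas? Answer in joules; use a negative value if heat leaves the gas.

V₁ = nRT₁/P₁ = 5.33×8.314×300/555 = 24.0 L.
Isochoric: V stays 24.0 L; P/T = const ⇒ T₂ = 179 K, P₂ = 331 kPa.
W = 0 (no volume change).
ΔU = nCvΔT = 5.33×26.8×(179−300) = -17300 J.
Q = ΔU = -17300 J.

-17300 J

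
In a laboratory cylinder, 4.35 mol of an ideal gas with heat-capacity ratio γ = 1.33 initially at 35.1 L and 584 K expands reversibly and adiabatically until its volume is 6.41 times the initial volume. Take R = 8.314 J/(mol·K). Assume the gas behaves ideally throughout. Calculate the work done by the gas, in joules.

29300 J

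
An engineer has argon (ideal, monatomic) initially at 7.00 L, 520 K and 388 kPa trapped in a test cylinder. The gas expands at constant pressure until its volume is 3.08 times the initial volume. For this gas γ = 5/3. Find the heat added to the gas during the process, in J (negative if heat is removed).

n = P₁V₁/(RT₁) = 388×7.00/(8.314×520) = 0.628 mol.
Isobaric: P stays 388 kPa; V/T = const ⇒ T₂ = 1600 K, V₂ = 21.6 L.
W = PΔV = 388×(21.6−7.00) kPa·L = 5650 J.
ΔU = nCvΔT = 0.628×12.5×(1600−520) = 8470 J.
Q = ΔU + W = nCpΔT = 14100 J.

14100 J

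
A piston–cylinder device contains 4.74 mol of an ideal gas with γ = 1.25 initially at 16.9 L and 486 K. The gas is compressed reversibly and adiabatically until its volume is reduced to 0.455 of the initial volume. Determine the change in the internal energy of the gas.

P₁ = nRT₁/V₁ = 4.74×8.314×486/16.9 = 1130 kPa.
Adiabatic: TV^(γ−1) = const ⇒ T₂ = 486×(2.20)^0.250 = 592 K; PV^γ = const ⇒ P₂ = 3030 kPa.
For an ideal gas ΔU = nCvΔT with Cv = R/(γ−1) = 33.3 J/(mol·K).
ΔU = 4.74×33.3×(592−486) = 16700 J.

16700 J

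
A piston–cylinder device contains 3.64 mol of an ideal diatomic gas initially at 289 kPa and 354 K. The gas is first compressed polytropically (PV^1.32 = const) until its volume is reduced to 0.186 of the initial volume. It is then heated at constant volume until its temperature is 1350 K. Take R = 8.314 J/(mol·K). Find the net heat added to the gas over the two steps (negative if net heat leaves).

51500 J

V₁ = nRT₁/P₁ = 3.64×8.314×354/289 = 37.1 L.
Step 1 — Polytropic n=1.32: T₂ = T₁(V₁/V₂)^(n−1) = 354×(5.38)^0.32 = 606 K; P₂ = P₁(V₁/V₂)^n = 2660 kPa.
W = (P₁V₁−P₂V₂)/(n−1) = (289×37.1−2660×6.89)/0.32 = -23900 J.
ΔU = nCvΔT = 3.64×20.8×(606−354) = 19100 J.
Q = ΔU + W = -4770 J.
State after step 1: P = 2660 kPa, V = 6.89 L, T = 606 K.
Step 2 — Isochoric: V stays 6.89 L; P/T = const ⇒ T₂ = 1350 K, P₂ = 5930 kPa.
W = 0 (no volume change).
ΔU = nCvΔT = 3.64×20.8×(1350−606) = 56300 J.
Q = ΔU = 56300 J.
Net over both steps: W = -23900 J, Q = 51500 J, ΔU = 75400 J.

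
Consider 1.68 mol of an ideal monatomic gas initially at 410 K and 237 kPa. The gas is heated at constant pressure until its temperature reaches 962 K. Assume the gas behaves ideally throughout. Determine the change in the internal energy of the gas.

V₁ = nRT₁/P₁ = 1.68×8.314×410/237 = 24.2 L.
Isobaric: P stays 237 kPa; V/T = const ⇒ T₂ = 962 K, V₂ = 56.7 L.
For an ideal gas ΔU = nCvΔT with Cv = (3/2)R = 12.5 J/(mol·K).
ΔU = 1.68×12.5×(962−410) = 11600 J.

11600 J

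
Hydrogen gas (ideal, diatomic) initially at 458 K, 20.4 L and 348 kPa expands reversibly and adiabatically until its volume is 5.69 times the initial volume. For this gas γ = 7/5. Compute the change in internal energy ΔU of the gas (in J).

n = P₁V₁/(RT₁) = 348×20.4/(8.314×458) = 1.86 mol.
Adiabatic: TV^(γ−1) = const ⇒ T₂ = 458×(0.176)^0.400 = 228 K; PV^γ = const ⇒ P₂ = 30.5 kPa.
For an ideal gas ΔU = nCvΔT with Cv = (5/2)R = 20.8 J/(mol·K).
ΔU = 1.86×20.8×(228−458) = -8890 J.

-8890 J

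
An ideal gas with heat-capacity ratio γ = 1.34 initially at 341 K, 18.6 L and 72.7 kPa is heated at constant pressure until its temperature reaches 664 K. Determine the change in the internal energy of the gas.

3770 J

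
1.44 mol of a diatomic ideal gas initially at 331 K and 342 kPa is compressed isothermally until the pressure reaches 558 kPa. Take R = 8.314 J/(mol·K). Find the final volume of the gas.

V₁ = nRT₁/P₁ = 1.44×8.314×331/342 = 11.6 L.
Isothermal: T stays 331 K; PV = const ⇒ V₂ = 7.10 L, P₂ = 558 kPa.

7.10 L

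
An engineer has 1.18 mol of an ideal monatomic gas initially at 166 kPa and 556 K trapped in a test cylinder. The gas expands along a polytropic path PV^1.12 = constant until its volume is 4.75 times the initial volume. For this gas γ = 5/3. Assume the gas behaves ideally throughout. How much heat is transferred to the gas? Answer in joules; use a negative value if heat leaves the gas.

V₁ = nRT₁/P₁ = 1.18×8.314×556/166 = 32.9 L.
Polytropic n=1.12: T₂ = T₁(V₁/V₂)^(n−1) = 556×(0.211)^0.12 = 461 K; P₂ = P₁(V₁/V₂)^n = 29.0 kPa.
W = (P₁V₁−P₂V₂)/(n−1) = (166×32.9−29.0×156)/0.12 = 7750 J.
ΔU = nCvΔT = 1.18×12.5×(461−556) = -1400 J.
Q = ΔU + W = 6360 J.

6360 J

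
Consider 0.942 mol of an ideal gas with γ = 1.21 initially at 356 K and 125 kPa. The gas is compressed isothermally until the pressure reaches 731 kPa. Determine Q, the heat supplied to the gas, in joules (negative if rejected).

V₁ = nRT₁/P₁ = 0.942×8.314×356/125 = 22.3 L.
Isothermal: T stays 356 K; PV = const ⇒ V₂ = 3.81 L, P₂ = 731 kPa.
ΔU = 0 (ideal gas, T constant).
W = nRT ln(V₂/V₁) = 0.942×8.314×356×ln(0.171) = -4920 J.
Q = ΔU + W = -4920 J.

-4920 J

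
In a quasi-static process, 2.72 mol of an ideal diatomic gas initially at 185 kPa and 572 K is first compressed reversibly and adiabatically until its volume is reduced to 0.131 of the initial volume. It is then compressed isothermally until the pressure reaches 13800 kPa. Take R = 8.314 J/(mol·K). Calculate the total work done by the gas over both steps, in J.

V₁ = nRT₁/P₁ = 2.72×8.314×572/185 = 69.9 L.
Step 1 — Adiabatic: TV^(γ−1) = const ⇒ T₂ = 572×(7.63)^0.400 = 1290 K; PV^γ = const ⇒ P₂ = 3180 kPa.
ΔU = nCvΔT = 2.72×20.8×(1290−572) = 40600 J.
Q = 0 for an adiabatic process, so W = −ΔU = -40600 J.
State after step 1: P = 3180 kPa, V = 9.16 L, T = 1290 K.
Step 2 — Isothermal: T stays 1290 K; PV = const ⇒ V₂ = 2.11 L, P₂ = 13800 kPa.
ΔU = 0 (ideal gas, T constant).
W = nRT ln(V₂/V₁) = 2.72×8.314×1290×ln(0.231) = -42800 J.
Q = ΔU + W = -42800 J.
Net over both steps: W = -83300 J, Q = -42800 J, ΔU = 40600 J.

-83300 J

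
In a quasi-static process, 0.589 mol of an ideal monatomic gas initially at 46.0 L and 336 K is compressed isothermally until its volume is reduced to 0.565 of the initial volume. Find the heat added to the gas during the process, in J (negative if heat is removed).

P₁ = nRT₁/V₁ = 0.589×8.314×336/46.0 = 35.8 kPa.
Isothermal: T stays 336 K; PV = const ⇒ V₂ = 26.0 L, P₂ = 63.3 kPa.
ΔU = 0 (ideal gas, T constant).
W = nRT ln(V₂/V₁) = 0.589×8.314×336×ln(0.565) = -939 J.
Q = ΔU + W = -939 J.

-939 J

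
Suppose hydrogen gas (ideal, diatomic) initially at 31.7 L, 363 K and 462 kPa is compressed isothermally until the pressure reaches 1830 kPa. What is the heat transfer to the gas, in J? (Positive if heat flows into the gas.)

-20200 J

n = P₁V₁/(RT₁) = 462×31.7/(8.314×363) = 4.85 mol.
Isothermal: T stays 363 K; PV = const ⇒ V₂ = 8.00 L, P₂ = 1830 kPa.
ΔU = 0 (ideal gas, T constant).
W = nRT ln(V₂/V₁) = 4.85×8.314×363×ln(0.252) = -20200 J.
Q = ΔU + W = -20200 J.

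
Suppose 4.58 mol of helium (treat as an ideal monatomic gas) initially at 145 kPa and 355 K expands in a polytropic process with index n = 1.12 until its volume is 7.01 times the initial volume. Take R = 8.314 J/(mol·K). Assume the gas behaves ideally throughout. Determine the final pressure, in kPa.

V₁ = nRT₁/P₁ = 4.58×8.314×355/145 = 93.2 L.
Polytropic n=1.12: T₂ = T₁(V₁/V₂)^(n−1) = 355×(0.143)^0.12 = 281 K; P₂ = P₁(V₁/V₂)^n = 16.4 kPa.

16.4 kPa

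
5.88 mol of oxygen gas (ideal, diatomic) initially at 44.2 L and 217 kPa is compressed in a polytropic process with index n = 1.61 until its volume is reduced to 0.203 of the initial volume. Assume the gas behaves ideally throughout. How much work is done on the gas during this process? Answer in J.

25900 J

T₁ = P₁V₁/(nR) = 217×44.2/(5.88×8.314) = 196 K.
Polytropic n=1.61: T₂ = T₁(V₁/V₂)^(n−1) = 196×(4.93)^0.61 = 519 K; P₂ = P₁(V₁/V₂)^n = 2830 kPa.
W = (P₁V₁−P₂V₂)/(n−1) = (217×44.2−2830×8.97)/0.61 = -25900 J.
Work done on the gas = −W_by = 25900 J.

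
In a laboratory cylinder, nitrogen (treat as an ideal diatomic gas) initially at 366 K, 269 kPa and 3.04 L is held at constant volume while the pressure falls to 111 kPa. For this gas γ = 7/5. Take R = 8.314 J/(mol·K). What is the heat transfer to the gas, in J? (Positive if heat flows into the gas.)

-1200 J

n = P₁V₁/(RT₁) = 269×3.04/(8.314×366) = 0.269 mol.
Isochoric: V stays 3.04 L; P/T = const ⇒ T₂ = 151 K, P₂ = 111 kPa.
W = 0 (no volume change).
ΔU = nCvΔT = 0.269×20.8×(151−366) = -1200 J.
Q = ΔU = -1200 J.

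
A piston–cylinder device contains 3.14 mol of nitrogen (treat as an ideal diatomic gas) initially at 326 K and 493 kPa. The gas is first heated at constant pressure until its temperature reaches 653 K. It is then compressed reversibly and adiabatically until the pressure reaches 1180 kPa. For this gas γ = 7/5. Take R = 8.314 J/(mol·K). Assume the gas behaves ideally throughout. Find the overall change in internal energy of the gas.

V₁ = nRT₁/P₁ = 3.14×8.314×326/493 = 17.3 L.
Step 1 — Isobaric: P stays 493 kPa; V/T = const ⇒ T₂ = 653 K, V₂ = 34.6 L.
W = PΔV = 493×(34.6−17.3) kPa·L = 8540 J.
ΔU = nCvΔT = 3.14×20.8×(653−326) = 21300 J.
Q = ΔU + W = nCpΔT = 29900 J.
State after step 1: P = 493 kPa, V = 34.6 L, T = 653 K.
Step 2 — Adiabatic: T₂/T₁ = (P₂/P₁)^((γ−1)/γ) ⇒ T₂ = 653×(2.39)^0.286 = 838 K; V₂ = 18.5 L.
ΔU = nCvΔT = 3.14×20.8×(838−653) = 12100 J.
Q = 0 for an adiabatic process, so W = −ΔU = -12100 J.
Net over both steps: W = -3530 J, Q = 29900 J, ΔU = 33400 J.

33400 J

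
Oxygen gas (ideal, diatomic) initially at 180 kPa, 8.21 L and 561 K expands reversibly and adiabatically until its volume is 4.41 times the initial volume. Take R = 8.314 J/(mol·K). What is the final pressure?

Adiabatic: TV^(γ−1) = const ⇒ T₂ = 561×(0.227)^0.400 = 310 K; PV^γ = const ⇒ P₂ = 22.5 kPa.

22.5 kPa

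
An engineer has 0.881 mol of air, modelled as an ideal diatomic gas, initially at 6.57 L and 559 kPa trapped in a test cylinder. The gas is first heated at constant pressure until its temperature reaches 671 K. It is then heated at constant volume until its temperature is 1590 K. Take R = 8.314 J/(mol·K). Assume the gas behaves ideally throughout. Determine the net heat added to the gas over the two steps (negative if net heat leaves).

T₁ = P₁V₁/(nR) = 559×6.57/(0.881×8.314) = 501 K.
Step 1 — Isobaric: P stays 559 kPa; V/T = const ⇒ T₂ = 671 K, V₂ = 8.79 L.
W = PΔV = 559×(8.79−6.57) kPa·L = 1240 J.
ΔU = nCvΔT = 0.881×20.8×(671−501) = 3110 J.
Q = ΔU + W = nCpΔT = 4350 J.
State after step 1: P = 559 kPa, V = 8.79 L, T = 671 K.
Step 2 — Isochoric: V stays 8.79 L; P/T = const ⇒ T₂ = 1590 K, P₂ = 1320 kPa.
W = 0 (no volume change).
ΔU = nCvΔT = 0.881×20.8×(1590−671) = 16800 J.
Q = ΔU = 16800 J.
Net over both steps: W = 1240 J, Q = 21200 J, ΔU = 19900 J.

21200 J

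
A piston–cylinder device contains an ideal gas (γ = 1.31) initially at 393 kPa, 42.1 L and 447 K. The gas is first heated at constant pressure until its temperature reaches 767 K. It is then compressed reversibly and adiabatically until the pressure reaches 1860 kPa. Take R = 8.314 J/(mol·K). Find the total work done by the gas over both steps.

-28900 J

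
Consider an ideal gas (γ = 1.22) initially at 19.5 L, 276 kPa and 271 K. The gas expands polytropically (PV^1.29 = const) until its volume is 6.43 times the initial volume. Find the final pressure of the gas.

Polytropic n=1.29: T₂ = T₁(V₁/V₂)^(n−1) = 271×(0.156)^0.29 = 158 K; P₂ = P₁(V₁/V₂)^n = 25.0 kPa.

25.0 kPa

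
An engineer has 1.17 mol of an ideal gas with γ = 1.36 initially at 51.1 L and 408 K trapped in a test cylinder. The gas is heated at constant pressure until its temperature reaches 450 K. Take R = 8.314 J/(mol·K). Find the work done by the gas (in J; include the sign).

409 J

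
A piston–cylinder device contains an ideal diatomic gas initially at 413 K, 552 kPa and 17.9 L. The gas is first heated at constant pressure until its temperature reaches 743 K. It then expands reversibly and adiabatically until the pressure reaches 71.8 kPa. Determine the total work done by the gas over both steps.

27500 J

n = P₁V₁/(RT₁) = 552×17.9/(8.314×413) = 2.88 mol.
Step 1 — Isobaric: P stays 552 kPa; V/T = const ⇒ T₂ = 743 K, V₂ = 32.2 L.
W = PΔV = 552×(32.2−17.9) kPa·L = 7900 J.
ΔU = nCvΔT = 2.88×20.8×(743−413) = 19700 J.
Q = ΔU + W = nCpΔT = 27600 J.
State after step 1: P = 552 kPa, V = 32.2 L, T = 743 K.
Step 2 — Adiabatic: T₂/T₁ = (P₂/P₁)^((γ−1)/γ) ⇒ T₂ = 743×(0.130)^0.286 = 415 K; V₂ = 138 L.
ΔU = nCvΔT = 2.88×20.8×(415−743) = -19600 J.
Q = 0 for an adiabatic process, so W = −ΔU = 19600 J.
Net over both steps: W = 27500 J, Q = 27600 J, ΔU = 111 J.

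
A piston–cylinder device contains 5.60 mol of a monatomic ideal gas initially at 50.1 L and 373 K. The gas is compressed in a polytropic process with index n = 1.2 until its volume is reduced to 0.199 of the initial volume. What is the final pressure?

2410 kPa

P₁ = nRT₁/V₁ = 5.60×8.314×373/50.1 = 347 kPa.
Polytropic n=1.2: T₂ = T₁(V₁/V₂)^(n−1) = 373×(5.03)^0.20 = 515 K; P₂ = P₁(V₁/V₂)^n = 2410 kPa.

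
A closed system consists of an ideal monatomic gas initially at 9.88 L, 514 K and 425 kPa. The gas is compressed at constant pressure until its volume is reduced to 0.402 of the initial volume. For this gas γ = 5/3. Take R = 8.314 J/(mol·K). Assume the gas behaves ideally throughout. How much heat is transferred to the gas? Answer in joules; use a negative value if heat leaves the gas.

n = P₁V₁/(RT₁) = 425×9.88/(8.314×514) = 0.983 mol.
Isobaric: P stays 425 kPa; V/T = const ⇒ T₂ = 207 K, V₂ = 3.97 L.
W = PΔV = 425×(3.97−9.88) kPa·L = -2510 J.
ΔU = nCvΔT = 0.983×12.5×(207−514) = -3770 J.
Q = ΔU + W = nCpΔT = -6280 J.

-6280 J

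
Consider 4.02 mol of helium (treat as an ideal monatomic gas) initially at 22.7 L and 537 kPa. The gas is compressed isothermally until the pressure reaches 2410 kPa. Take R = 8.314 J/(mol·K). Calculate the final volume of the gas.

T₁ = P₁V₁/(nR) = 537×22.7/(4.02×8.314) = 365 K.
Isothermal: T stays 365 K; PV = const ⇒ V₂ = 5.06 L, P₂ = 2410 kPa.

5.06 L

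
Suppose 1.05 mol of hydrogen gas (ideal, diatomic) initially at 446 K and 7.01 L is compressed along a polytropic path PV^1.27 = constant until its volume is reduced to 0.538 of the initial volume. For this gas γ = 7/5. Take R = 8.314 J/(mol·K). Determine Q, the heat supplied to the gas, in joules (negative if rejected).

-854 J

P₁ = nRT₁/V₁ = 1.05×8.314×446/7.01 = 555 kPa.
Polytropic n=1.27: T₂ = T₁(V₁/V₂)^(n−1) = 446×(1.86)^0.27 = 527 K; P₂ = P₁(V₁/V₂)^n = 1220 kPa.
W = (P₁V₁−P₂V₂)/(n−1) = (555×7.01−1220×3.77)/0.27 = -2630 J.
ΔU = nCvΔT = 1.05×20.8×(527−446) = 1770 J.
Q = ΔU + W = -854 J.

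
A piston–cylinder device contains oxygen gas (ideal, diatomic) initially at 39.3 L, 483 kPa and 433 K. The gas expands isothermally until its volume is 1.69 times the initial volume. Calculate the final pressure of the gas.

Isothermal: T stays 433 K; PV = const ⇒ V₂ = 66.4 L, P₂ = 286 kPa.

286 kPa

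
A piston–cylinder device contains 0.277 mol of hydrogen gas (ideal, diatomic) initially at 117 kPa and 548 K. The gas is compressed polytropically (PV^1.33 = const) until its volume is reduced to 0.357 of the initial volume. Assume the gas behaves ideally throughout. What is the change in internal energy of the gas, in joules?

1280 J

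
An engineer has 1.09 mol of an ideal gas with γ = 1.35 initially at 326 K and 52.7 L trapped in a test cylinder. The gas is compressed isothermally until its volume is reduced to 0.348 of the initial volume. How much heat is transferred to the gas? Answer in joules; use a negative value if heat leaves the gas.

P₁ = nRT₁/V₁ = 1.09×8.314×326/52.7 = 56.1 kPa.
Isothermal: T stays 326 K; PV = const ⇒ V₂ = 18.3 L, P₂ = 161 kPa.
ΔU = 0 (ideal gas, T constant).
W = nRT ln(V₂/V₁) = 1.09×8.314×326×ln(0.348) = -3120 J.
Q = ΔU + W = -3120 J.

-3120 J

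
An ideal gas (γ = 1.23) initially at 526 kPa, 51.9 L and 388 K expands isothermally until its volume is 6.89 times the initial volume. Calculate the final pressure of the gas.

Isothermal: T stays 388 K; PV = const ⇒ V₂ = 358 L, P₂ = 76.3 kPa.

76.3 kPa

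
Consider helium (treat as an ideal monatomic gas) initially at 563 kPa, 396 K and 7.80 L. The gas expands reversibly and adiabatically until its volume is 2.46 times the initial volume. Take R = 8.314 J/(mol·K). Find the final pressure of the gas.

Adiabatic: TV^(γ−1) = const ⇒ T₂ = 396×(0.407)^0.667 = 217 K; PV^γ = const ⇒ P₂ = 126 kPa.

126 kPa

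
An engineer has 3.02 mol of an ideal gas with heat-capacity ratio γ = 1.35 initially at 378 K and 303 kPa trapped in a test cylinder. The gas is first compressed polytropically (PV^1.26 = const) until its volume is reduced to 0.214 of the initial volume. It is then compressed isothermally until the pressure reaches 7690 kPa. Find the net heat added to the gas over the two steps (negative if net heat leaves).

-22900 J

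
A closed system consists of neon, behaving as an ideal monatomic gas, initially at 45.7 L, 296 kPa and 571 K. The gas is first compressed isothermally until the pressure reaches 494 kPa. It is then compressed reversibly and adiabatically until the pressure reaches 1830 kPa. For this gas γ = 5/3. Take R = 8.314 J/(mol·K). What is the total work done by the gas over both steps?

-20900 J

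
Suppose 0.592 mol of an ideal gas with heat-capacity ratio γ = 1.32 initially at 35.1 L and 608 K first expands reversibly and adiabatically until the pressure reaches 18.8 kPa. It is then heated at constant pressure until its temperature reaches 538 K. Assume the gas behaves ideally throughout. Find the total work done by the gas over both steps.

3440 J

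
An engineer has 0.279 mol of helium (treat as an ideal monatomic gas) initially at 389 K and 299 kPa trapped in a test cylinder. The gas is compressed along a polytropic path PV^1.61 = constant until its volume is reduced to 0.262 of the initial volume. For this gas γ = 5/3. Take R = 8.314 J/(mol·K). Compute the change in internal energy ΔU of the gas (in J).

V₁ = nRT₁/P₁ = 0.279×8.314×389/299 = 3.02 L.
Polytropic n=1.61: T₂ = T₁(V₁/V₂)^(n−1) = 389×(3.82)^0.61 = 881 K; P₂ = P₁(V₁/V₂)^n = 2580 kPa.
For an ideal gas ΔU = nCvΔT with Cv = (3/2)R = 12.5 J/(mol·K).
ΔU = 0.279×12.5×(881−389) = 1710 J.

1710 J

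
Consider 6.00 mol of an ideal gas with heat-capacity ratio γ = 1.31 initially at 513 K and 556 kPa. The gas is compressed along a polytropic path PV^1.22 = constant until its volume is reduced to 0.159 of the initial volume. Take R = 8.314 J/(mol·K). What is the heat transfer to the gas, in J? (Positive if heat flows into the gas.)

V₁ = nRT₁/P₁ = 6.00×8.314×513/556 = 46.0 L.
Polytropic n=1.22: T₂ = T₁(V₁/V₂)^(n−1) = 513×(6.29)^0.22 = 769 K; P₂ = P₁(V₁/V₂)^n = 5240 kPa.
W = (P₁V₁−P₂V₂)/(n−1) = (556×46.0−5240×7.32)/0.22 = -58000 J.
ΔU = nCvΔT = 6.00×26.8×(769−513) = 41200 J.
Q = ΔU + W = -16800 J.

-16800 J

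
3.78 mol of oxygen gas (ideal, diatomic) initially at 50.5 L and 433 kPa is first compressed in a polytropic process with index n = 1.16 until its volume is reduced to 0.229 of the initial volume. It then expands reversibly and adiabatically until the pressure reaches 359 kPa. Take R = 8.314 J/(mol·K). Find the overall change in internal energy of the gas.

-14400 J

T₁ = P₁V₁/(nR) = 433×50.5/(3.78×8.314) = 696 K.
Step 1 — Polytropic n=1.16: T₂ = T₁(V₁/V₂)^(n−1) = 696×(4.37)^0.16 = 881 K; P₂ = P₁(V₁/V₂)^n = 2390 kPa.
W = (P₁V₁−P₂V₂)/(n−1) = (433×50.5−2390×11.6)/0.16 = -36400 J.
ΔU = nCvΔT = 3.78×20.8×(881−696) = 14500 J.
Q = ΔU + W = -21800 J.
State after step 1: P = 2390 kPa, V = 11.6 L, T = 881 K.
Step 2 — Adiabatic: T₂/T₁ = (P₂/P₁)^((γ−1)/γ) ⇒ T₂ = 881×(0.150)^0.286 = 512 K; V₂ = 44.8 L.
ΔU = nCvΔT = 3.78×20.8×(512−881) = -29000 J.
Q = 0 for an adiabatic process, so W = −ΔU = 29000 J.
Net over both steps: W = -7390 J, Q = -21800 J, ΔU = -14400 J.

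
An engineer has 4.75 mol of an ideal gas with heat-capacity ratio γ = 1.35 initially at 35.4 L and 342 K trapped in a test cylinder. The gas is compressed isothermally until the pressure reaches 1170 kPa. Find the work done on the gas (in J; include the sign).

P₁ = nRT₁/V₁ = 4.75×8.314×342/35.4 = 382 kPa.
Isothermal: T stays 342 K; PV = const ⇒ V₂ = 11.5 L, P₂ = 1170 kPa.
W = nRT ln(V₂/V₁) = 4.75×8.314×342×ln(0.326) = -15100 J.
Work done on the gas = −W_by = 15100 J.

15100 J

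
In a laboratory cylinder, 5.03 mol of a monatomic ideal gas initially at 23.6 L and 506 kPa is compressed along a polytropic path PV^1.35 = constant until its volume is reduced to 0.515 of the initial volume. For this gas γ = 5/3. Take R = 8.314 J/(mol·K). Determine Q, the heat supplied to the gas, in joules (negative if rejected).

-4240 J

T₁ = P₁V₁/(nR) = 506×23.6/(5.03×8.314) = 286 K.
Polytropic n=1.35: T₂ = T₁(V₁/V₂)^(n−1) = 286×(1.94)^0.35 = 360 K; P₂ = P₁(V₁/V₂)^n = 1240 kPa.
W = (P₁V₁−P₂V₂)/(n−1) = (506×23.6−1240×12.2)/0.35 = -8920 J.
ΔU = nCvΔT = 5.03×12.5×(360−286) = 4680 J.
Q = ΔU + W = -4240 J.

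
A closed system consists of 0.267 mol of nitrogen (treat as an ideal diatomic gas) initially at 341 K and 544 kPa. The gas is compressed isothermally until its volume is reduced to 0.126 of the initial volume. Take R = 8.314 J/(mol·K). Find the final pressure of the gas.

V₁ = nRT₁/P₁ = 0.267×8.314×341/544 = 1.39 L.
Isothermal: T stays 341 K; PV = const ⇒ V₂ = 0.175 L, P₂ = 4320 kPa.

4320 kPa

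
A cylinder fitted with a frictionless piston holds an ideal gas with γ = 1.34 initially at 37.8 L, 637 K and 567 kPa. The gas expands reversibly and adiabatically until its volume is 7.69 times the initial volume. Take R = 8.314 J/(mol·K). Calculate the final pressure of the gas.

Adiabatic: TV^(γ−1) = const ⇒ T₂ = 637×(0.130)^0.340 = 318 K; PV^γ = const ⇒ P₂ = 36.9 kPa.

36.9 kPa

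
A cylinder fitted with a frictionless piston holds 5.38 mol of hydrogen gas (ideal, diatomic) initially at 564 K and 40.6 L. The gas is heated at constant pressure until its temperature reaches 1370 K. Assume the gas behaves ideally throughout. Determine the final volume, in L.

P₁ = nRT₁/V₁ = 5.38×8.314×564/40.6 = 621 kPa.
Isobaric: P stays 621 kPa; V/T = const ⇒ T₂ = 1370 K, V₂ = 98.6 L.

98.6 L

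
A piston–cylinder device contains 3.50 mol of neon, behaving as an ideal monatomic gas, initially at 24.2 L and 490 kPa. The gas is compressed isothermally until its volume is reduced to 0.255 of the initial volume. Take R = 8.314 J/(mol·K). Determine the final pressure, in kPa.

T₁ = P₁V₁/(nR) = 490×24.2/(3.50×8.314) = 408 K.
Isothermal: T stays 408 K; PV = const ⇒ V₂ = 6.17 L, P₂ = 1920 kPa.

1920 kPa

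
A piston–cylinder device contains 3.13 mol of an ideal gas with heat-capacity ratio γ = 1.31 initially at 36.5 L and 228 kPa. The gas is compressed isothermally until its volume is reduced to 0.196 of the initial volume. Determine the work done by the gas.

T₁ = P₁V₁/(nR) = 228×36.5/(3.13×8.314) = 320 K.
Isothermal: T stays 320 K; PV = const ⇒ V₂ = 7.15 L, P₂ = 1160 kPa.
W = nRT ln(V₂/V₁) = 3.13×8.314×320×ln(0.196) = -13600 J.

-13600 J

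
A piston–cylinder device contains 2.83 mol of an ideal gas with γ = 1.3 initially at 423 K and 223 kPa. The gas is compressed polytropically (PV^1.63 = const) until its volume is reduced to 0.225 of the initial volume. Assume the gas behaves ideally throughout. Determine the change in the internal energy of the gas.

51700 J

V₁ = nRT₁/P₁ = 2.83×8.314×423/223 = 44.6 L.
Polytropic n=1.63: T₂ = T₁(V₁/V₂)^(n−1) = 423×(4.44)^0.63 = 1080 K; P₂ = P₁(V₁/V₂)^n = 2540 kPa.
For an ideal gas ΔU = nCvΔT with Cv = R/(γ−1) = 27.7 J/(mol·K).
ΔU = 2.83×27.7×(1080−423) = 51700 J.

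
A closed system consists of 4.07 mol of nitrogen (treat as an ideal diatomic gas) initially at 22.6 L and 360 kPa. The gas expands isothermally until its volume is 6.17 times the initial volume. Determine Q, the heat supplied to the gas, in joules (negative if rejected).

14800 J

T₁ = P₁V₁/(nR) = 360×22.6/(4.07×8.314) = 240 K.
Isothermal: T stays 240 K; PV = const ⇒ V₂ = 139 L, P₂ = 58.3 kPa.
ΔU = 0 (ideal gas, T constant).
W = nRT ln(V₂/V₁) = 4.07×8.314×240×ln(6.17) = 14800 J.
Q = ΔU + W = 14800 J.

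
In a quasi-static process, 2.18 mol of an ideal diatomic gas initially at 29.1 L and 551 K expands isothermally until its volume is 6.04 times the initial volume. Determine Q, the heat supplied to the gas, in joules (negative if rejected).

18000 J

P₁ = nRT₁/V₁ = 2.18×8.314×551/29.1 = 343 kPa.
Isothermal: T stays 551 K; PV = const ⇒ V₂ = 176 L, P₂ = 56.8 kPa.
ΔU = 0 (ideal gas, T constant).
W = nRT ln(V₂/V₁) = 2.18×8.314×551×ln(6.04) = 18000 J.
Q = ΔU + W = 18000 J.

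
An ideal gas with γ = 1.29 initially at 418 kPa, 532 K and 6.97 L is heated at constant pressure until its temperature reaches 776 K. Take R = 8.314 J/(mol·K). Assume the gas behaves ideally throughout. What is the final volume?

10.2 L

Isobaric: P stays 418 kPa; V/T = const ⇒ T₂ = 776 K, V₂ = 10.2 L.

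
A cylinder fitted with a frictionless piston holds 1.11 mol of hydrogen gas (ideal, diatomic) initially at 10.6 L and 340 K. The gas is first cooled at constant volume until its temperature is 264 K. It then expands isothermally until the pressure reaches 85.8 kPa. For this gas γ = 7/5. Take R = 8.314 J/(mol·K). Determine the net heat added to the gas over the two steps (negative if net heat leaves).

P₁ = nRT₁/V₁ = 1.11×8.314×340/10.6 = 296 kPa.
Step 1 — Isochoric: V stays 10.6 L; P/T = const ⇒ T₂ = 264 K, P₂ = 230 kPa.
W = 0 (no volume change).
ΔU = nCvΔT = 1.11×20.8×(264−340) = -1750 J.
Q = ΔU = -1750 J.
State after step 1: P = 230 kPa, V = 10.6 L, T = 264 K.
Step 2 — Isothermal: T stays 264 K; PV = const ⇒ V₂ = 28.4 L, P₂ = 85.8 kPa.
ΔU = 0 (ideal gas, T constant).
W = nRT ln(V₂/V₁) = 1.11×8.314×264×ln(2.68) = 2400 J.
Q = ΔU + W = 2400 J.
Net over both steps: W = 2400 J, Q = 647 J, ΔU = -1750 J.

647 J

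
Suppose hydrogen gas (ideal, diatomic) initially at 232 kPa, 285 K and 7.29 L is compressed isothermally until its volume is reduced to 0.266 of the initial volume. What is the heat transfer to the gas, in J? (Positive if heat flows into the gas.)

n = P₁V₁/(RT₁) = 232×7.29/(8.314×285) = 0.714 mol.
Isothermal: T stays 285 K; PV = const ⇒ V₂ = 1.94 L, P₂ = 872 kPa.
ΔU = 0 (ideal gas, T constant).
W = nRT ln(V₂/V₁) = 0.714×8.314×285×ln(0.266) = -2240 J.
Q = ΔU + W = -2240 J.

-2240 J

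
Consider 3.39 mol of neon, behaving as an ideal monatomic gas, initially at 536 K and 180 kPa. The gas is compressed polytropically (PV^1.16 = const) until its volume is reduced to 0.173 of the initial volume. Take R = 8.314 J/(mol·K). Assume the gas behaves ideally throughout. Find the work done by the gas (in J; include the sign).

V₁ = nRT₁/P₁ = 3.39×8.314×536/180 = 83.9 L.
Polytropic n=1.16: T₂ = T₁(V₁/V₂)^(n−1) = 536×(5.78)^0.16 = 710 K; P₂ = P₁(V₁/V₂)^n = 1380 kPa.
W = (P₁V₁−P₂V₂)/(n−1) = (180×83.9−1380×14.5)/0.16 = -30600 J.

-30600 J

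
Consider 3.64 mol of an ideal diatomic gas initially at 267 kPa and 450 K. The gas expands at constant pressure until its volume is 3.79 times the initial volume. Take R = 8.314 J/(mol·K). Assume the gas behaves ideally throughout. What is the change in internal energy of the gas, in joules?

95000 J

V₁ = nRT₁/P₁ = 3.64×8.314×450/267 = 51.0 L.
Isobaric: P stays 267 kPa; V/T = const ⇒ T₂ = 1710 K, V₂ = 193 L.
For an ideal gas ΔU = nCvΔT with Cv = (5/2)R = 20.8 J/(mol·K).
ΔU = 3.64×20.8×(1710−450) = 95000 J.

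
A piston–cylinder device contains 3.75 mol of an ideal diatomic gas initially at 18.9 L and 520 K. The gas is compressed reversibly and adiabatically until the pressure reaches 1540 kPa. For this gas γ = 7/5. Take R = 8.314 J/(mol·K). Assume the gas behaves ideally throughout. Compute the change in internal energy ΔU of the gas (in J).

P₁ = nRT₁/V₁ = 3.75×8.314×520/18.9 = 858 kPa.
Adiabatic: T₂/T₁ = (P₂/P₁)^((γ−1)/γ) ⇒ T₂ = 520×(1.80)^0.286 = 615 K; V₂ = 12.4 L.
For an ideal gas ΔU = nCvΔT with Cv = (5/2)R = 20.8 J/(mol·K).
ΔU = 3.75×20.8×(615−520) = 7380 J.

7380 J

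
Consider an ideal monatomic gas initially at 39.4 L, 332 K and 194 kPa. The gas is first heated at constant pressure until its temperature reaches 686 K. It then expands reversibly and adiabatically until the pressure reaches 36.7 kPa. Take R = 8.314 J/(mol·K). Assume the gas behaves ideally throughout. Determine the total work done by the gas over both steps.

19700 J

n = P₁V₁/(RT₁) = 194×39.4/(8.314×332) = 2.77 mol.
Step 1 — Isobaric: P stays 194 kPa; V/T = const ⇒ T₂ = 686 K, V₂ = 81.4 L.
W = PΔV = 194×(81.4−39.4) kPa·L = 8150 J.
ΔU = nCvΔT = 2.77×12.5×(686−332) = 12200 J.
Q = ΔU + W = nCpΔT = 20400 J.
State after step 1: P = 194 kPa, V = 81.4 L, T = 686 K.
Step 2 — Adiabatic: T₂/T₁ = (P₂/P₁)^((γ−1)/γ) ⇒ T₂ = 686×(0.189)^0.400 = 352 K; V₂ = 221 L.
ΔU = nCvΔT = 2.77×12.5×(352−686) = -11500 J.
Q = 0 for an adiabatic process, so W = −ΔU = 11500 J.
Net over both steps: W = 19700 J, Q = 20400 J, ΔU = 705 J.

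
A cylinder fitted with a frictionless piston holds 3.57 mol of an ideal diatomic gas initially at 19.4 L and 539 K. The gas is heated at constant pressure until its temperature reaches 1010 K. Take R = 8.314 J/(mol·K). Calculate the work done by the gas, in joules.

P₁ = nRT₁/V₁ = 3.57×8.314×539/19.4 = 825 kPa.
Isobaric: P stays 825 kPa; V/T = const ⇒ T₂ = 1010 K, V₂ = 36.4 L.
W = PΔV = 825×(36.4−19.4) kPa·L = 14000 J.

14000 J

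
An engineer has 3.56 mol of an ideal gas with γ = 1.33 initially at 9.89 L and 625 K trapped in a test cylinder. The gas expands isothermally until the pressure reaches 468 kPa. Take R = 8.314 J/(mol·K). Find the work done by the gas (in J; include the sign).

25600 J

P₁ = nRT₁/V₁ = 3.56×8.314×625/9.89 = 1870 kPa.
Isothermal: T stays 625 K; PV = const ⇒ V₂ = 39.5 L, P₂ = 468 kPa.
W = nRT ln(V₂/V₁) = 3.56×8.314×625×ln(4.00) = 25600 J.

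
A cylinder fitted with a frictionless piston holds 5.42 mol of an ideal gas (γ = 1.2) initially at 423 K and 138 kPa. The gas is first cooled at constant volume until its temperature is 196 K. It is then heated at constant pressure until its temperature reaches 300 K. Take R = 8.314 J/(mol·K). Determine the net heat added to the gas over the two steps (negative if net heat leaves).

-23000 J

V₁ = nRT₁/P₁ = 5.42×8.314×423/138 = 138 L.
Step 1 — Isochoric: V stays 138 L; P/T = const ⇒ T₂ = 196 K, P₂ = 63.9 kPa.
W = 0 (no volume change).
ΔU = nCvΔT = 5.42×41.6×(196−423) = -51100 J.
Q = ΔU = -51100 J.
State after step 1: P = 63.9 kPa, V = 138 L, T = 196 K.
Step 2 — Isobaric: P stays 63.9 kPa; V/T = const ⇒ T₂ = 300 K, V₂ = 211 L.
W = PΔV = 63.9×(211−138) kPa·L = 4690 J.
ΔU = nCvΔT = 5.42×41.6×(300−196) = 23400 J.
Q = ΔU + W = nCpΔT = 28100 J.
Net over both steps: W = 4690 J, Q = -23000 J, ΔU = -27700 J.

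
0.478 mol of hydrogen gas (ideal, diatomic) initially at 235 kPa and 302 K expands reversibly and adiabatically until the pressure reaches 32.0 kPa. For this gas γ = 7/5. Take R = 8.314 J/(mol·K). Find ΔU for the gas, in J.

-1300 J

V₁ = nRT₁/P₁ = 0.478×8.314×302/235 = 5.11 L.
Adiabatic: T₂/T₁ = (P₂/P₁)^((γ−1)/γ) ⇒ T₂ = 302×(0.136)^0.286 = 171 K; V₂ = 21.2 L.
For an ideal gas ΔU = nCvΔT with Cv = (5/2)R = 20.8 J/(mol·K).
ΔU = 0.478×20.8×(171−302) = -1300 J.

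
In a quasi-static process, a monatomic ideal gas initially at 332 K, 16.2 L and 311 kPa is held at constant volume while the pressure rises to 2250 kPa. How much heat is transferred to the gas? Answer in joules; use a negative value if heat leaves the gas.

47100 J

n = P₁V₁/(RT₁) = 311×16.2/(8.314×332) = 1.83 mol.
Isochoric: V stays 16.2 L; P/T = const ⇒ T₂ = 2400 K, P₂ = 2250 kPa.
W = 0 (no volume change).
ΔU = nCvΔT = 1.83×12.5×(2400−332) = 47100 J.
Q = ΔU = 47100 J.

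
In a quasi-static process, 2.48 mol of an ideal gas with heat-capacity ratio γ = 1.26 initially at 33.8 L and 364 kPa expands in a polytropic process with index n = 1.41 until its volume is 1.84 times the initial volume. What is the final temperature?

T₁ = P₁V₁/(nR) = 364×33.8/(2.48×8.314) = 597 K.
Polytropic n=1.41: T₂ = T₁(V₁/V₂)^(n−1) = 597×(0.543)^0.41 = 465 K; P₂ = P₁(V₁/V₂)^n = 154 kPa.

465 K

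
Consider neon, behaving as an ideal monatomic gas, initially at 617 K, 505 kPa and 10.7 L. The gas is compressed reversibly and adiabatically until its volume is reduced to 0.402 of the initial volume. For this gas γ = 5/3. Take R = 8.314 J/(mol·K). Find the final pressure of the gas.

Adiabatic: TV^(γ−1) = const ⇒ T₂ = 617×(2.49)^0.667 = 1130 K; PV^γ = const ⇒ P₂ = 2310 kPa.

2310 kPa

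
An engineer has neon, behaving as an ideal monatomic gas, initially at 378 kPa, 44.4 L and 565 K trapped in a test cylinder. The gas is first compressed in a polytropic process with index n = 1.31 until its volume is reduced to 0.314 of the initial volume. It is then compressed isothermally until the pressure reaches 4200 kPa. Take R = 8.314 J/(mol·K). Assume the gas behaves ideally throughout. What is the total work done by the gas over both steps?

-44800 J

n = P₁V₁/(RT₁) = 378×44.4/(8.314×565) = 3.57 mol.
Step 1 — Polytropic n=1.31: T₂ = T₁(V₁/V₂)^(n−1) = 565×(3.18)^0.31 = 809 K; P₂ = P₁(V₁/V₂)^n = 1720 kPa.
W = (P₁V₁−P₂V₂)/(n−1) = (378×44.4−1720×13.9)/0.31 = -23400 J.
ΔU = nCvΔT = 3.57×12.5×(809−565) = 10900 J.
Q = ΔU + W = -12500 J.
State after step 1: P = 1720 kPa, V = 13.9 L, T = 809 K.
Step 2 — Isothermal: T stays 809 K; PV = const ⇒ V₂ = 5.72 L, P₂ = 4200 kPa.
ΔU = 0 (ideal gas, T constant).
W = nRT ln(V₂/V₁) = 3.57×8.314×809×ln(0.410) = -21400 J.
Q = ΔU + W = -21400 J.
Net over both steps: W = -44800 J, Q = -33900 J, ΔU = 10900 J.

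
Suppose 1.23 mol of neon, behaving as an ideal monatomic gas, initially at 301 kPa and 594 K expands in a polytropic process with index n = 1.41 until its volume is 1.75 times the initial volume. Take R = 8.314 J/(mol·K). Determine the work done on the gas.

-3040 J

V₁ = nRT₁/P₁ = 1.23×8.314×594/301 = 20.2 L.
Polytropic n=1.41: T₂ = T₁(V₁/V₂)^(n−1) = 594×(0.571)^0.41 = 472 K; P₂ = P₁(V₁/V₂)^n = 137 kPa.
W = (P₁V₁−P₂V₂)/(n−1) = (301×20.2−137×35.3)/0.41 = 3040 J.
Work done on the gas = −W_by = -3040 J.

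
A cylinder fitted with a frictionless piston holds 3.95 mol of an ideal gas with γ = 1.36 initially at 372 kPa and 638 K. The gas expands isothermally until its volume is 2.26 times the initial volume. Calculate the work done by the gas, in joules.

V₁ = nRT₁/P₁ = 3.95×8.314×638/372 = 56.3 L.
Isothermal: T stays 638 K; PV = const ⇒ V₂ = 127 L, P₂ = 165 kPa.
W = nRT ln(V₂/V₁) = 3.95×8.314×638×ln(2.26) = 17100 J.

17100 J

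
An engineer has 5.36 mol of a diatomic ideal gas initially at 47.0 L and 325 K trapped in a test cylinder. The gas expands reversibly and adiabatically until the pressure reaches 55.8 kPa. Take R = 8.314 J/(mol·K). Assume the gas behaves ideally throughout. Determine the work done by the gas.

14000 J

P₁ = nRT₁/V₁ = 5.36×8.314×325/47.0 = 308 kPa.
Adiabatic: T₂/T₁ = (P₂/P₁)^((γ−1)/γ) ⇒ T₂ = 325×(0.181)^0.286 = 199 K; V₂ = 159 L.
ΔU = nCvΔT = 5.36×20.8×(199−325) = -14000 J.
Q = 0 for an adiabatic process, so W = −ΔU = 14000 J.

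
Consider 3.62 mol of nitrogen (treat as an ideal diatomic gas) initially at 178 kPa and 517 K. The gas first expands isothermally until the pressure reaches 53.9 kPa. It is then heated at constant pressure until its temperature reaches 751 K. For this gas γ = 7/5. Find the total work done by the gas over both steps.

25600 J

V₁ = nRT₁/P₁ = 3.62×8.314×517/178 = 87.4 L.
Step 1 — Isothermal: T stays 517 K; PV = const ⇒ V₂ = 289 L, P₂ = 53.9 kPa.
ΔU = 0 (ideal gas, T constant).
W = nRT ln(V₂/V₁) = 3.62×8.314×517×ln(3.30) = 18600 J.
Q = ΔU + W = 18600 J.
State after step 1: P = 53.9 kPa, V = 289 L, T = 517 K.
Step 2 — Isobaric: P stays 53.9 kPa; V/T = const ⇒ T₂ = 751 K, V₂ = 419 L.
W = PΔV = 53.9×(419−289) kPa·L = 7040 J.
ΔU = nCvΔT = 3.62×20.8×(751−517) = 17600 J.
Q = ΔU + W = nCpΔT = 24600 J.
Net over both steps: W = 25600 J, Q = 43200 J, ΔU = 17600 J.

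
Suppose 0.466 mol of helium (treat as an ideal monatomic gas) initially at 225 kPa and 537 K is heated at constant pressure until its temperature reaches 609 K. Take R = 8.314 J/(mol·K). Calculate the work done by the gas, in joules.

279 J

V₁ = nRT₁/P₁ = 0.466×8.314×537/225 = 9.25 L.
Isobaric: P stays 225 kPa; V/T = const ⇒ T₂ = 609 K, V₂ = 10.5 L.
W = PΔV = 225×(10.5−9.25) kPa·L = 279 J.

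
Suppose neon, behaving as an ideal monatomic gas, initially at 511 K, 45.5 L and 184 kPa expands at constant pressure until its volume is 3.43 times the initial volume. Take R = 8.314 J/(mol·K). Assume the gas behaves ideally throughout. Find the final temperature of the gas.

Isobaric: P stays 184 kPa; V/T = const ⇒ T₂ = 1750 K, V₂ = 156 L.

1750 K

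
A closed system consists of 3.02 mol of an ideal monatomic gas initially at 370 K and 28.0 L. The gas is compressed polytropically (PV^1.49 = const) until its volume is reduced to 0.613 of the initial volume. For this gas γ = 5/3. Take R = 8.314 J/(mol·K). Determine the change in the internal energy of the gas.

P₁ = nRT₁/V₁ = 3.02×8.314×370/28.0 = 332 kPa.
Polytropic n=1.49: T₂ = T₁(V₁/V₂)^(n−1) = 370×(1.63)^0.49 = 470 K; P₂ = P₁(V₁/V₂)^n = 688 kPa.
For an ideal gas ΔU = nCvΔT with Cv = (3/2)R = 12.5 J/(mol·K).
ΔU = 3.02×12.5×(470−370) = 3780 J.

3780 J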